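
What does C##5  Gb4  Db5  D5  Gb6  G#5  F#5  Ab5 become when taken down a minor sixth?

E##4 Bb3 F4 F#4 Bb5 B#4 A#4 C5

C##5 to E##4
Gb4 to Bb3
Db5 to F4
D5 to F#4
Gb6 to Bb5
G#5 to B#4
F#5 to A#4
Ab5 to C5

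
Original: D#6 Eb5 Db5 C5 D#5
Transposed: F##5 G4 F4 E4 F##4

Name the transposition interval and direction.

down a minor sixth

From D#6 to F##5 is 6 letter names — a sixth of some quality.
F##5 to D#6 is 8 semitones, which makes it a minor sixth; the second version is lower, so the direction is down.
Checking another pair — D#5 → F##4 — gives the same interval.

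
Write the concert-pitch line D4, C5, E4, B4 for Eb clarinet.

B3 A4 C#4 G#4

Written C4 sounds as Eb4 on the Eb clarinet, so concert pitches are written a minor third down.
D4 gives B3
C5 gives A4
E4 gives C#4
B4 gives G#4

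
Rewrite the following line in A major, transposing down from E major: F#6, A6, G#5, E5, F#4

B5 D6 C#5 A4 B3

E major to A major down is a perfect fifth, so every note moves down by that interval.
F#6 → B5
A6 → D6
G#5 → C#5
E5 → A4
F#4 → B3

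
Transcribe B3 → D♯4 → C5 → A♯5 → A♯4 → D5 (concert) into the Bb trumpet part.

C#4 E#4 D5 B#5 B#4 E5

Written C4 sounds as Bb3 on the Bb trumpet, so concert pitches are written a major second up.
B3 gives C#4
D#4 gives E#4
C5 gives D5
A#5 gives B#5
A#4 gives B#4
D5 gives E5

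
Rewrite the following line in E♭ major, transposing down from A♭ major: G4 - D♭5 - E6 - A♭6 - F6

D4 Ab4 B5 Eb6 C6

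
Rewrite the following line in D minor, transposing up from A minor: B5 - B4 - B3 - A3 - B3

E6 E5 E4 D4 E4

From A up to D is a perfect fourth; apply that to each pitch.
B5 -> E6
B4 -> E5
B3 -> E4
A3 -> D4
B3 -> E4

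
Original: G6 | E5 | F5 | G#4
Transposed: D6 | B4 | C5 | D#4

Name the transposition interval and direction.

From G6 to D6 is 4 letter names — a fourth of some quality.
D6 to G6 is 5 semitones, which makes it a perfect fourth; the second version is lower, so the direction is down.
Checking another pair — G#4 → D#4 — gives the same interval.

down a perfect fourth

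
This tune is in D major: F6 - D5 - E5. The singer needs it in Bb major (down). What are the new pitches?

Db6 Bb4 C5

From D down to Bb is a major third; apply that to each pitch.
F6 gives Db6
D5 gives Bb4
E5 gives C5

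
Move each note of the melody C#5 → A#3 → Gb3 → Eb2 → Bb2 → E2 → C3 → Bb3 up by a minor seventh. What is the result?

A minor seventh up from C#5 gives B5.
A minor seventh up from A#3 gives G#4.
A minor seventh up from Gb3 gives Fb4.
A minor seventh up from Eb2 gives Db3.
Bb2: a seventh up reaches A, and 10 semitones makes it Ab3.
E2: a seventh up reaches D, and 10 semitones makes it D3.
C3: a seventh up reaches B, and 10 semitones makes it Bb3.
A minor seventh up from Bb3 gives Ab4.

B5 G#4 Fb4 Db3 Ab3 D3 Bb3 Ab4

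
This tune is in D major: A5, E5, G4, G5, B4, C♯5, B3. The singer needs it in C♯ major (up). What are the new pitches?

G#6 D#6 F#5 F#6 A#5 B#5 A#4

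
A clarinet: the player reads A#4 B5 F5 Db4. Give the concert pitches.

F##4 G#5 D5 Bb3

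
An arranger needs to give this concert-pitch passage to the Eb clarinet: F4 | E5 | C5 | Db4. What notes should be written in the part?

D4 C#5 A4 Bb3

The Eb clarinet sounds a minor third above written, so the written part must be a minor third below concert — transpose each note down.
F4 -> D4
E5 -> C#5
C5 -> A4
Db4 -> Bb3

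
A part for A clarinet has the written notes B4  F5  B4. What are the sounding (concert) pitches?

G#4 D5 G#4

Written C4 on the A clarinet sounds as A3, a minor third lower; apply that shift to every note.
B4 → G#4
F5 → D5
B4 → G#4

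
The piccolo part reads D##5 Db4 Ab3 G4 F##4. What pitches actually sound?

Written C4 on the piccolo sounds as C5, a perfect octave higher; apply that shift to every note.
D##5 becomes D##6
Db4 becomes Db5
Ab3 becomes Ab4
G4 becomes G5
F##4 becomes F##5

D##6 Db5 Ab4 G5 F##5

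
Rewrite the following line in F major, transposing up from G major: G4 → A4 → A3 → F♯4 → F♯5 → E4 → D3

F5 G5 G4 E5 E6 D5 C4

From G up to F is a minor seventh; apply that to each pitch.
G4 -> F5
A4 -> G5
A3 -> G4
F#4 -> E5
F#5 -> E6
E4 -> D5
D3 -> C4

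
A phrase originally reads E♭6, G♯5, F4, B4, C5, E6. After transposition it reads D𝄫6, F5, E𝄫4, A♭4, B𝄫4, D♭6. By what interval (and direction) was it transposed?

down an augmented second

Take the first pair: Eb6 → Dbb6. E to D spans 2 letter names, so the interval is some kind of second.
Dbb6 to Eb6 is 3 semitones, which makes it an augmented second; the second version is lower, so the direction is down.
Checking another pair — E6 → Db6 — gives the same interval.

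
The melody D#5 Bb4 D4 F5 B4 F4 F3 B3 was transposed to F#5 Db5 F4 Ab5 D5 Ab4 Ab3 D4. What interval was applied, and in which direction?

From D#5 to F#5 is 3 letter names — a third of some quality.
D#5 to F#5 is 3 semitones, which makes it a minor third; the second version is higher, so the direction is up.
Checking another pair — B3 → D4 — gives the same interval.

up a minor third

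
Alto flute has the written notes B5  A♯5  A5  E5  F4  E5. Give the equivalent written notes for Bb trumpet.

G#5 F##5 F#5 C#5 D4 C#5

First find concert pitch: the alto flute sounds a perfect fourth below written, so B5 A♯5 A5 E5 F4 E5 sounds F#5 E#5 E5 B4 C4 B4.
Then write for Bb trumpet: it sounds a major second below written, so the part must be a major second above concert.
F#5 → G#5
E#5 → F##5
E5 → F#5
B4 → C#5
C4 → D4
B4 → C#5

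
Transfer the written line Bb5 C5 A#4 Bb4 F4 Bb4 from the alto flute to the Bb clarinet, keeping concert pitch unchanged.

First find concert pitch: the alto flute sounds a perfect fourth below written, so Bb5 C5 A#4 Bb4 F4 Bb4 sounds F5 G4 E#4 F4 C4 F4.
Then write for Bb clarinet: it sounds a major second below written, so the part must be a major second above concert.
F5 → G5
G4 → A4
E#4 → F##4
F4 → G4
C4 → D4
F4 → G4

G5 A4 F##4 G4 D4 G4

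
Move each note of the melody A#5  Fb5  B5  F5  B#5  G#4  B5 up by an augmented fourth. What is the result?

A#5 becomes D##6
Fb5 becomes Bb5
B5 becomes E#6
F5 becomes B5
B#5 becomes E##6
G#4 becomes C##5
B5 becomes E#6

D##6 Bb5 E#6 B5 E##6 C##5 E#6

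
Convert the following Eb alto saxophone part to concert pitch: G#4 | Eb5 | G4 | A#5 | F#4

The Eb alto saxophone sounds a major sixth below written, so transpose each written note down a major sixth.
G#4 gives B3
Eb5 gives Gb4
G4 gives Bb3
A#5 gives C#5
F#4 gives A3

B3 Gb4 Bb3 C#5 A3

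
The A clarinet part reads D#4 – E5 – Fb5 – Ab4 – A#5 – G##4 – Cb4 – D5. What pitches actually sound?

B#3 C#5 Db5 F4 F##5 E##4 Ab3 B4

The A clarinet sounds a minor third below written, so transpose each written note down a minor third.
D#4 gives B#3
E5 gives C#5
Fb5 gives Db5
Ab4 gives F4
A#5 gives F##5
G##4 gives E##4
Cb4 gives Ab3
D5 gives B4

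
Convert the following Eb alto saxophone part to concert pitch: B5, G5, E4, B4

D5 Bb4 G3 D4

The Eb alto saxophone sounds a major sixth below written, so transpose each written note down a major sixth.
B5 -> D5
G5 -> Bb4
E4 -> G3
B4 -> D4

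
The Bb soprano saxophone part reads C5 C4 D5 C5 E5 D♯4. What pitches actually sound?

The Bb soprano saxophone sounds a major second below written, so transpose each written note down a major second.
C5 becomes Bb4
C4 becomes Bb3
D5 becomes C5
C5 becomes Bb4
E5 becomes D5
D#4 becomes C#4

Bb4 Bb3 C5 Bb4 D5 C#4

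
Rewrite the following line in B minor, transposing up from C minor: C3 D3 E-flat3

B3 C#4 D4

From C up to B is a major seventh; apply that to each pitch.
C3 -> B3
D3 -> C#4
Eb3 -> D4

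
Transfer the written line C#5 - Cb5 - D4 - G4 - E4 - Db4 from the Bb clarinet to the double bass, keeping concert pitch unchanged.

B5 Bbb5 C5 F5 D5 Cb5

First find concert pitch: the Bb clarinet sounds a major second below written, so C#5 Cb5 D4 G4 E4 Db4 sounds B4 Bbb4 C4 F4 D4 Cb4.
Then write for double bass: it sounds a perfect octave below written, so the part must be a perfect octave above concert.
B4 → B5
Bbb4 → Bbb5
C4 → C5
F4 → F5
D4 → D5
Cb4 → Cb5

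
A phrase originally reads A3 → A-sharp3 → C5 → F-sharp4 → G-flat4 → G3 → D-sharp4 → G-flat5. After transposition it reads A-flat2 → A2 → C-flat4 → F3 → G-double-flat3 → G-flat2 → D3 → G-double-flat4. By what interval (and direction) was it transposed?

down an augmented octave

From A3 to Ab2 is 8 letter names — an octave of some quality.
Ab2 to A3 is 13 semitones, which makes it an augmented octave; the second version is lower, so the direction is down.
Checking another pair — Gb5 → Gbb4 — gives the same interval.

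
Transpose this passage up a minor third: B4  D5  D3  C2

D5 F5 F3 Eb2

B4 up a minor third is D5.
A minor third up from D5 gives F5.
A minor third up from D3 gives F3.
C2: a third up reaches E, and 3 semitones makes it Eb2.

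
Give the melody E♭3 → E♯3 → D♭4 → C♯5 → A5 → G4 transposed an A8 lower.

Ebb2 E2 Dbb3 C4 Ab4 Gb3

Eb3 becomes Ebb2
E#3 becomes E2
Db4 becomes Dbb3
C#5 becomes C4
A5 becomes Ab4
G4 becomes Gb3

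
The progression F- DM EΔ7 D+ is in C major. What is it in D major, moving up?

C major up to D major is a major second; each chord root moves by that interval while the quality stays the same.
F-: root F up a major second → G, giving G-.
DM: root D up a major second → E, giving EM.
EΔ7: root E up a major second → F#, giving F#Δ7.
D+: root D up a major second → E, giving E+.

G- EM F#Δ7 E+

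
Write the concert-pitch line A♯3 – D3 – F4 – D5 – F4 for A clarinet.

C#4 F3 Ab4 F5 Ab4

The A clarinet sounds a minor third below written, so the written part must be a minor third above concert — transpose each note up.
A#3 → C#4
D3 → F3
F4 → Ab4
D5 → F5
F4 → Ab4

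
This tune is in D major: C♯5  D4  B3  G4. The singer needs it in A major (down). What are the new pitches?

D major to A major down is a perfect fourth, so every note moves down by that interval.
C#5 → G#4
D4 → A3
B3 → F#3
G4 → D4

G#4 A3 F#3 D4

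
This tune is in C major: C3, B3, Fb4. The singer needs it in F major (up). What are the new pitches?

F3 E4 Bbb4

From C up to F is a perfect fourth; apply that to each pitch.
C3 to F3
B3 to E4
Fb4 to Bbb4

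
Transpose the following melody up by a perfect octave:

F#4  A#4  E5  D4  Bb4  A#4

F#5 A#5 E6 D5 Bb5 A#5

F#4 becomes F#5
A#4 becomes A#5
E5 becomes E6
D4 becomes D5
Bb4 becomes Bb5
A#4 becomes A#5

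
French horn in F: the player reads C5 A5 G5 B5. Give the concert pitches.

Written C4 on the French horn in F sounds as F3, a perfect fifth lower; apply that shift to every note.
C5 → F4
A5 → D5
G5 → C5
B5 → E5

F4 D5 C5 E5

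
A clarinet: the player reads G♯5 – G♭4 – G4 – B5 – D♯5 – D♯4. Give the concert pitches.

E#5 Eb4 E4 G#5 B#4 B#3

Written C4 on the A clarinet sounds as A3, a minor third lower; apply that shift to every note.
G#5 → E#5
Gb4 → Eb4
G4 → E4
B5 → G#5
D#5 → B#4
D#4 → B#3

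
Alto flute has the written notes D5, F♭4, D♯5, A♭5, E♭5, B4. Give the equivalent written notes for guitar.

A5 Cb5 A#5 Eb6 Bb5 F#5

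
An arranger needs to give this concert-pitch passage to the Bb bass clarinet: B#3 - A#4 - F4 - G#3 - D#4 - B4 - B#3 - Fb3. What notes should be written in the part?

C##5 B#5 G5 A#4 E#5 C#6 C##5 Gb4

The Bb bass clarinet sounds a major ninth below written, so the written part must be a major ninth above concert — transpose each note up.
B#3 -> C##5
A#4 -> B#5
F4 -> G5
G#3 -> A#4
D#4 -> E#5
B4 -> C#6
B#3 -> C##5
Fb3 -> Gb4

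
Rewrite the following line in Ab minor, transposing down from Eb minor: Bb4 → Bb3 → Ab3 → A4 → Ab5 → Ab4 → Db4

Eb4 Eb3 Db3 D4 Db5 Db4 Gb3

From Eb down to Ab is a perfect fifth; apply that to each pitch.
Bb4 -> Eb4
Bb3 -> Eb3
Ab3 -> Db3
A4 -> D4
Ab5 -> Db5
Ab4 -> Db4
Db4 -> Gb3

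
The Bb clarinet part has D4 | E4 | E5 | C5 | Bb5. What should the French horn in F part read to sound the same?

First find concert pitch: the Bb clarinet sounds a major second below written, so D4 E4 E5 C5 Bb5 sounds C4 D4 D5 Bb4 Ab5.
Then write for French horn in F: it sounds a perfect fifth below written, so the part must be a perfect fifth above concert.
C4 → G4
D4 → A4
D5 → A5
Bb4 → F5
Ab5 → Eb6

G4 A4 A5 F5 Eb6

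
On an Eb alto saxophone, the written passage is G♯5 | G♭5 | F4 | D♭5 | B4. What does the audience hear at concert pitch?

Written C4 on the Eb alto saxophone sounds as Eb3, a major sixth lower; apply that shift to every note.
G#5 to B4
Gb5 to Bbb4
F4 to Ab3
Db5 to Fb4
B4 to D4

B4 Bbb4 Ab3 Fb4 D4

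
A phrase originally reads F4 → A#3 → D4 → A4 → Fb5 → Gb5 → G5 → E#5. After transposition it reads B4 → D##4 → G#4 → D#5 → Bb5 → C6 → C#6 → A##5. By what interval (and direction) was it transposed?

From F4 to B4 is 4 letter names — a fourth of some quality.
F4 to B4 is 6 semitones, which makes it an augmented fourth; the second version is higher, so the direction is up.
Checking another pair — E#5 → A##5 — gives the same interval.

up an augmented fourth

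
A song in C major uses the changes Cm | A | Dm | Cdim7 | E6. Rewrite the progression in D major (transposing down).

Dm B Em Ddim7 F#6

C major down to D major is a minor seventh; each chord root moves by that interval while the quality stays the same.
Cm: root C down a minor seventh → D, giving Dm.
A: root A down a minor seventh → B, giving B.
Dm: root D down a minor seventh → E, giving Em.
Cdim7: root C down a minor seventh → D, giving Ddim7.
E6: root E down a minor seventh → F#, giving F#6.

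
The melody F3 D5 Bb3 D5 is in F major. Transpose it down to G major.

G2 E4 C3 E4

F major to G major down is a minor seventh, so every note moves down by that interval.
F3 to G2
D5 to E4
Bb3 to C3
D5 to E4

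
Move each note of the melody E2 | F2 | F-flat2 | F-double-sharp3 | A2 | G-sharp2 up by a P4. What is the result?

A2 Bb2 Bbb2 B#3 D3 C#3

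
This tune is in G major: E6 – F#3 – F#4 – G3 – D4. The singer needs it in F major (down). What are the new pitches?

D6 E3 E4 F3 C4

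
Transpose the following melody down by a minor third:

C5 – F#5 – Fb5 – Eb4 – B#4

C5 down a minor third is A4.
F#5: a third down reaches D, and 3 semitones makes it D#5.
Fb5: a third down reaches D, and 3 semitones makes it Db5.
Eb4 down a minor third is C4.
B#4: a third down reaches G, and 3 semitones makes it G##4.

A4 D#5 Db5 C4 G##4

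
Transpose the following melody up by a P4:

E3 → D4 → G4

A3 G4 C5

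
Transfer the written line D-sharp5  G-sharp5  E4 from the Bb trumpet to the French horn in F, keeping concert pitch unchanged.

G#5 C#6 A4

First find concert pitch: the Bb trumpet sounds a major second below written, so D-sharp5 G-sharp5 E4 sounds C#5 F#5 D4.
Then write for French horn in F: it sounds a perfect fifth below written, so the part must be a perfect fifth above concert.
C#5 → G#5
F#5 → C#6
D4 → A4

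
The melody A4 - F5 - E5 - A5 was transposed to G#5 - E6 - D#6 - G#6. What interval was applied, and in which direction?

up a major seventh

From A4 to G#5 is 7 letter names — a seventh of some quality.
A4 to G#5 is 11 semitones, which makes it a major seventh; the second version is higher, so the direction is up.
Checking another pair — A5 → G#6 — gives the same interval.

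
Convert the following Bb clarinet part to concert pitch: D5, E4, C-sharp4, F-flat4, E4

Written C4 on the Bb clarinet sounds as Bb3, a major second lower; apply that shift to every note.
D5 to C5
E4 to D4
C#4 to B3
Fb4 to Ebb4
E4 to D4

C5 D4 B3 Ebb4 D4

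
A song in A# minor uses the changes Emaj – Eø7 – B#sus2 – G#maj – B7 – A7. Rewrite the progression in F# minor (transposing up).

A# minor up to F# minor is a minor sixth; each chord root moves by that interval while the quality stays the same.
Emaj: root E up a minor sixth → C, giving Cmaj.
Eø7: root E up a minor sixth → C, giving Cø7.
B#sus2: root B# up a minor sixth → G#, giving G#sus2.
G#maj: root G# up a minor sixth → E, giving Emaj.
B7: root B up a minor sixth → G, giving G7.
A7: root A up a minor sixth → F, giving F7.

Cmaj Cø7 G#sus2 Emaj G7 F7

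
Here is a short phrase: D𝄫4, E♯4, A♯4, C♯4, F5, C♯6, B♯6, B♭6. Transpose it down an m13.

A minor thirteenth down from Dbb4 gives Fb2.
E#4 down a minor thirteenth is G##2.
A#4: a thirteenth down reaches C, and 20 semitones makes it C##3.
C#4 down a minor thirteenth is E#2.
A minor thirteenth down from F5 gives A3.
C#6: a thirteenth down reaches E, and 20 semitones makes it E#4.
B#6: a thirteenth down reaches D, and 20 semitones makes it D##5.
Bb6 down a minor thirteenth is D5.

Fb2 G##2 C##3 E#2 A3 E#4 D##5 D5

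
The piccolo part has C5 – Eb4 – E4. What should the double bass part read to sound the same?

First find concert pitch: the piccolo sounds a perfect octave above written, so C5 Eb4 E4 sounds C6 Eb5 E5.
Then write for double bass: it sounds a perfect octave below written, so the part must be a perfect octave above concert.
C6 → C7
Eb5 → Eb6
E5 → E6

C7 Eb6 E6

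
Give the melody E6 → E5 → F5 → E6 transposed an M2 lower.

E6 becomes D6
E5 becomes D5
F5 becomes Eb5
E6 becomes D6

D6 D5 Eb5 D6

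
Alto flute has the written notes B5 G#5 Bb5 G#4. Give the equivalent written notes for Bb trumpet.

First find concert pitch: the alto flute sounds a perfect fourth below written, so B5 G#5 Bb5 G#4 sounds F#5 D#5 F5 D#4.
Then write for Bb trumpet: it sounds a major second below written, so the part must be a major second above concert.
F#5 → G#5
D#5 → E#5
F5 → G5
D#4 → E#4

G#5 E#5 G5 E#4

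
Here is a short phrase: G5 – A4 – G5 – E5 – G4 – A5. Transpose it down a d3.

E#5 F##4 E#5 C##5 E#4 F##5

A diminished third down from G5 gives E#5.
A diminished third down from A4 gives F##4.
G5: a third down reaches E, and 2 semitones makes it E#5.
E5: a third down reaches C, and 2 semitones makes it C##5.
G4 down a diminished third is E#4.
A5: a third down reaches F, and 2 semitones makes it F##5.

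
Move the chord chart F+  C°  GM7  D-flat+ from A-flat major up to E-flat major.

C+ G° DM7 Ab+

A-flat major up to E-flat major is a perfect fifth; each chord root moves by that interval while the quality stays the same.
F+: root F up a perfect fifth → C, giving C+.
C°: root C up a perfect fifth → G, giving G°.
GM7: root G up a perfect fifth → D, giving DM7.
D-flat+: root D-flat up a perfect fifth → Ab, giving Ab+.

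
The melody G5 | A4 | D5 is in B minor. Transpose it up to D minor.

From B up to D is a minor third; apply that to each pitch.
G5 gives Bb5
A4 gives C5
D5 gives F5

Bb5 C5 F5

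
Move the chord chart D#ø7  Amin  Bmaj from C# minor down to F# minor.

C# minor down to F# minor is a perfect fifth; each chord root moves by that interval while the quality stays the same.
D#ø7: root D# down a perfect fifth → G#, giving G#ø7.
Amin: root A down a perfect fifth → D, giving Dmin.
Bmaj: root B down a perfect fifth → E, giving Emaj.

G#ø7 Dmin Emaj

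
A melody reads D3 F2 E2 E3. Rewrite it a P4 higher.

G3 Bb2 A2 A3

D3 becomes G3
F2 becomes Bb2
E2 becomes A2
E3 becomes A3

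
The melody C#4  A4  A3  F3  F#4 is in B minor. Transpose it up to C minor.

D4 Bb4 Bb3 Gb3 G4

B minor to C minor up is a minor second, so every note moves up by that interval.
C#4 → D4
A4 → Bb4
A3 → Bb3
F3 → Gb3
F#4 → G4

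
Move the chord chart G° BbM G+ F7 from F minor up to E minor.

F#° AM F#+ E7

F minor up to E minor is a major seventh; each chord root moves by that interval while the quality stays the same.
G°: root G up a major seventh → F#, giving F#°.
BbM: root Bb up a major seventh → A, giving AM.
G+: root G up a major seventh → F#, giving F#+.
F7: root F up a major seventh → E, giving E7.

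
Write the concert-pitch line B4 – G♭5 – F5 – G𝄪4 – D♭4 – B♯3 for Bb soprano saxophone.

C#5 Ab5 G5 A##4 Eb4 C##4

The Bb soprano saxophone sounds a major second below written, so the written part must be a major second above concert — transpose each note up.
B4 -> C#5
Gb5 -> Ab5
F5 -> G5
G##4 -> A##4
Db4 -> Eb4
B#3 -> C##4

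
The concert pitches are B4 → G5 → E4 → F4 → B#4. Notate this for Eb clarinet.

G#4 E5 C#4 D4 G##4

The Eb clarinet sounds a minor third above written, so the written part must be a minor third below concert — transpose each note down.
B4 -> G#4
G5 -> E5
E4 -> C#4
F4 -> D4
B#4 -> G##4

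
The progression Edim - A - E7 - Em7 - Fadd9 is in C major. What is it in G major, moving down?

Bdim E B7 Bm7 Cadd9

C major down to G major is a perfect fourth; each chord root moves by that interval while the quality stays the same.
Edim: root E down a perfect fourth → B, giving Bdim.
A: root A down a perfect fourth → E, giving E.
E7: root E down a perfect fourth → B, giving B7.
Em7: root E down a perfect fourth → B, giving Bm7.
Fadd9: root F down a perfect fourth → C, giving Cadd9.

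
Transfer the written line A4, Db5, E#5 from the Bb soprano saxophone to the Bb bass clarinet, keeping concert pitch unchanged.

A5 Db6 E#6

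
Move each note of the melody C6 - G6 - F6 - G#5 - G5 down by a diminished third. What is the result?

C6 gives A#5
G6 gives E#6
F6 gives D#6
G#5 gives E##5
G5 gives E#5

A#5 E#6 D#6 E##5 E#5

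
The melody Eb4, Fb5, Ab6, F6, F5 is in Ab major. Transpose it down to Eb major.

Bb3 Cb5 Eb6 C6 C5

Ab major to Eb major down is a perfect fourth, so every note moves down by that interval.
Eb4 -> Bb3
Fb5 -> Cb5
Ab6 -> Eb6
F6 -> C6
F5 -> C5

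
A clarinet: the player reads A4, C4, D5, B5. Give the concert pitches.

Written C4 on the A clarinet sounds as A3, a minor third lower; apply that shift to every note.
A4 becomes F#4
C4 becomes A3
D5 becomes B4
B5 becomes G#5

F#4 A3 B4 G#5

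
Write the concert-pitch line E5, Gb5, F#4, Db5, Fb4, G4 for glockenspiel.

Written C4 sounds as C6 on the glockenspiel, so concert pitches are written a perfect fifteenth down.
E5 → E3
Gb5 → Gb3
F#4 → F#2
Db5 → Db3
Fb4 → Fb2
G4 → G2

E3 Gb3 F#2 Db3 Fb2 G2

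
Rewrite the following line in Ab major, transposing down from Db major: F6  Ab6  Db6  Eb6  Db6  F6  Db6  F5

C6 Eb6 Ab5 Bb5 Ab5 C6 Ab5 C5

Db major to Ab major down is a perfect fourth, so every note moves down by that interval.
F6 -> C6
Ab6 -> Eb6
Db6 -> Ab5
Eb6 -> Bb5
Db6 -> Ab5
F6 -> C6
Db6 -> Ab5
F5 -> C5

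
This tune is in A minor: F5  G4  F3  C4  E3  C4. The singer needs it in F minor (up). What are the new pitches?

Db6 Eb5 Db4 Ab4 C4 Ab4

From A up to F is a minor sixth; apply that to each pitch.
F5 gives Db6
G4 gives Eb5
F3 gives Db4
C4 gives Ab4
E3 gives C4
C4 gives Ab4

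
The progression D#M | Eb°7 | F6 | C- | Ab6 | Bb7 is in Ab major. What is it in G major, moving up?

C##M D°7 E6 B- G6 A7

Ab major up to G major is a major seventh; each chord root moves by that interval while the quality stays the same.
D#M: root D# up a major seventh → C##, giving C##M.
Eb°7: root Eb up a major seventh → D, giving D°7.
F6: root F up a major seventh → E, giving E6.
C-: root C up a major seventh → B, giving B-.
Ab6: root Ab up a major seventh → G, giving G6.
Bb7: root Bb up a major seventh → A, giving A7.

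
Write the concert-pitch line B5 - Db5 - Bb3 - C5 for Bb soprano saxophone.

C#6 Eb5 C4 D5

The Bb soprano saxophone sounds a major second below written, so the written part must be a major second above concert — transpose each note up.
B5 → C#6
Db5 → Eb5
Bb3 → C4
C5 → D5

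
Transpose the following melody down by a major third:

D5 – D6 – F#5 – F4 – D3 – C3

Bb4 Bb5 D5 Db4 Bb2 Ab2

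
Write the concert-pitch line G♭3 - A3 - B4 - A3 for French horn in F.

The French horn in F sounds a perfect fifth below written, so the written part must be a perfect fifth above concert — transpose each note up.
Gb3 → Db4
A3 → E4
B4 → F#5
A3 → E4

Db4 E4 F#5 E4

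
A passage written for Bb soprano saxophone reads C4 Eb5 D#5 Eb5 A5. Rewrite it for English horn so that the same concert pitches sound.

F4 Ab5 G#5 Ab5 D6

First find concert pitch: the Bb soprano saxophone sounds a major second below written, so C4 Eb5 D#5 Eb5 A5 sounds Bb3 Db5 C#5 Db5 G5.
Then write for English horn: it sounds a perfect fifth below written, so the part must be a perfect fifth above concert.
Bb3 → F4
Db5 → Ab5
C#5 → G#5
Db5 → Ab5
G5 → D6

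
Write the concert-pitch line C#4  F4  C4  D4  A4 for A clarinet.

E4 Ab4 Eb4 F4 C5

Written C4 sounds as A3 on the A clarinet, so concert pitches are written a minor third up.
C#4 becomes E4
F4 becomes Ab4
C4 becomes Eb4
D4 becomes F4
A4 becomes C5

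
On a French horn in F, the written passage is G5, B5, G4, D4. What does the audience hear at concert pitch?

Written C4 on the French horn in F sounds as F3, a perfect fifth lower; apply that shift to every note.
G5 → C5
B5 → E5
G4 → C4
D4 → G3

C5 E5 C4 G3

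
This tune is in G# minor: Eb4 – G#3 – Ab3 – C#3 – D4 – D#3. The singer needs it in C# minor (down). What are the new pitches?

G# minor to C# minor down is a perfect fifth, so every note moves down by that interval.
Eb4 to Ab3
G#3 to C#3
Ab3 to Db3
C#3 to F#2
D4 to G3
D#3 to G#2

Ab3 C#3 Db3 F#2 G3 G#2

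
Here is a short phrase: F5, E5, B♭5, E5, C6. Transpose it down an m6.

F5 down a minor sixth is A4.
E5: a sixth down reaches G, and 8 semitones makes it G#4.
Bb5: a sixth down reaches D, and 8 semitones makes it D5.
A minor sixth down from E5 gives G#4.
A minor sixth down from C6 gives E5.

A4 G#4 D5 G#4 E5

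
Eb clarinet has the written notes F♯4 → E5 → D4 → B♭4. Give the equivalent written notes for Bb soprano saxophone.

B4 A5 G4 Eb5

First find concert pitch: the Eb clarinet sounds a minor third above written, so F♯4 E5 D4 B♭4 sounds A4 G5 F4 Db5.
Then write for Bb soprano saxophone: it sounds a major second below written, so the part must be a major second above concert.
A4 → B4
G5 → A5
F4 → G4
Db5 → Eb5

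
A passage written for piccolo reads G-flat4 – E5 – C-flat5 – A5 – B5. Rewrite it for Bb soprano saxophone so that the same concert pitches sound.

Ab5 F#6 Db6 B6 C#7

First find concert pitch: the piccolo sounds a perfect octave above written, so G-flat4 E5 C-flat5 A5 B5 sounds Gb5 E6 Cb6 A6 B6.
Then write for Bb soprano saxophone: it sounds a major second below written, so the part must be a major second above concert.
Gb5 → Ab5
E6 → F#6
Cb6 → Db6
A6 → B6
B6 → C#7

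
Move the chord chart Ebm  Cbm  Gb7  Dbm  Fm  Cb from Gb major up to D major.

Gb major up to D major is an augmented fifth; each chord root moves by that interval while the quality stays the same.
Ebm: root Eb up an augmented fifth → B, giving Bm.
Cbm: root Cb up an augmented fifth → G, giving Gm.
Gb7: root Gb up an augmented fifth → D, giving D7.
Dbm: root Db up an augmented fifth → A, giving Am.
Fm: root F up an augmented fifth → C#, giving C#m.
Cb: root Cb up an augmented fifth → G, giving G.

Bm Gm D7 Am C#m G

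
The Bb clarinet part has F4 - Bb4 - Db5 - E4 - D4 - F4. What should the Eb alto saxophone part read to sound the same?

C5 F5 Ab5 B4 A4 C5

First find concert pitch: the Bb clarinet sounds a major second below written, so F4 Bb4 Db5 E4 D4 F4 sounds Eb4 Ab4 Cb5 D4 C4 Eb4.
Then write for Eb alto saxophone: it sounds a major sixth below written, so the part must be a major sixth above concert.
Eb4 → C5
Ab4 → F5
Cb5 → Ab5
D4 → B4
C4 → A4
Eb4 → C5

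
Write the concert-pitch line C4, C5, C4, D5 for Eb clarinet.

Written C4 sounds as Eb4 on the Eb clarinet, so concert pitches are written a minor third down.
C4 → A3
C5 → A4
C4 → A3
D5 → B4

A3 A4 A3 B4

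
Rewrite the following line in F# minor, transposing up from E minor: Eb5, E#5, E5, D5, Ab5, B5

E minor to F# minor up is a major second, so every note moves up by that interval.
Eb5 to F5
E#5 to F##5
E5 to F#5
D5 to E5
Ab5 to Bb5
B5 to C#6

F5 F##5 F#5 E5 Bb5 C#6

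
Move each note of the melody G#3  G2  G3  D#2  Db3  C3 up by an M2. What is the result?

A#3 A2 A3 E#2 Eb3 D3

A major second up from G#3 gives A#3.
A major second up from G2 gives A2.
A major second up from G3 gives A3.
A major second up from D#2 gives E#2.
Db3: a second up reaches E, and 2 semitones makes it Eb3.
C3: a second up reaches D, and 2 semitones makes it D3.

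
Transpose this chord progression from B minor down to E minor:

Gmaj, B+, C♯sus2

Cmaj E+ F#sus2

B minor down to E minor is a perfect fifth; each chord root moves by that interval while the quality stays the same.
Gmaj: root G down a perfect fifth → C, giving Cmaj.
B+: root B down a perfect fifth → E, giving E+.
C♯sus2: root C♯ down a perfect fifth → F#, giving F#sus2.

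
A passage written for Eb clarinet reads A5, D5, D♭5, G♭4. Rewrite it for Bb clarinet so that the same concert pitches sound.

First find concert pitch: the Eb clarinet sounds a minor third above written, so A5 D5 D♭5 G♭4 sounds C6 F5 Fb5 Bbb4.
Then write for Bb clarinet: it sounds a major second below written, so the part must be a major second above concert.
C6 → D6
F5 → G5
Fb5 → Gb5
Bbb4 → Cb5

D6 G5 Gb5 Cb5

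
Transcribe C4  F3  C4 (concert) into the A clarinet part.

The A clarinet sounds a minor third below written, so the written part must be a minor third above concert — transpose each note up.
C4 gives Eb4
F3 gives Ab3
C4 gives Eb4

Eb4 Ab3 Eb4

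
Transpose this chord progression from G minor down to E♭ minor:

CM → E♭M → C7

AbM CbM Ab7

G minor down to E♭ minor is a major third; each chord root moves by that interval while the quality stays the same.
CM: root C down a major third → Ab, giving AbM.
E♭M: root E♭ down a major third → Cb, giving CbM.
C7: root C down a major third → Ab, giving Ab7.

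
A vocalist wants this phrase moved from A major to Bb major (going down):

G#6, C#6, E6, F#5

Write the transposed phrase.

A5 D5 F5 G4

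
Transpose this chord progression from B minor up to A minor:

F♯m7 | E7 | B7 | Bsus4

B minor up to A minor is a minor seventh; each chord root moves by that interval while the quality stays the same.
F♯m7: root F♯ up a minor seventh → E, giving Em7.
E7: root E up a minor seventh → D, giving D7.
B7: root B up a minor seventh → A, giving A7.
Bsus4: root B up a minor seventh → A, giving Asus4.

Em7 D7 A7 Asus4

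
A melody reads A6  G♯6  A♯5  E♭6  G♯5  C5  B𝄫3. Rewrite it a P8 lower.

A5 G#5 A#4 Eb5 G#4 C4 Bbb2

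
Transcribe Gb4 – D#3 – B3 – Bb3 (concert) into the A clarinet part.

Written C4 sounds as A3 on the A clarinet, so concert pitches are written a minor third up.
Gb4 gives Bbb4
D#3 gives F#3
B3 gives D4
Bb3 gives Db4

Bbb4 F#3 D4 Db4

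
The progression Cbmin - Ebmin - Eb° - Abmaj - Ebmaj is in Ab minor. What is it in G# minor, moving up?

Ab minor up to G# minor is an augmented seventh; each chord root moves by that interval while the quality stays the same.
Cbmin: root Cb up an augmented seventh → B, giving Bmin.
Ebmin: root Eb up an augmented seventh → D#, giving D#min.
Eb°: root Eb up an augmented seventh → D#, giving D#°.
Abmaj: root Ab up an augmented seventh → G#, giving G#maj.
Ebmaj: root Eb up an augmented seventh → D#, giving D#maj.

Bmin D#min D#° G#maj D#maj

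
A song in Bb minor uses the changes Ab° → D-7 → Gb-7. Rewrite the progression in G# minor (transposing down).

Bb minor down to G# minor is a diminished third; each chord root moves by that interval while the quality stays the same.
Ab°: root Ab down a diminished third → F#, giving F#°.
D-7: root D down a diminished third → B#, giving B#-7.
Gb-7: root Gb down a diminished third → E, giving E-7.

F#° B#-7 E-7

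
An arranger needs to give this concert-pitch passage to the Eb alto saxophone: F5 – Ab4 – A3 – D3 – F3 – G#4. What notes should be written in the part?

D6 F5 F#4 B3 D4 E#5

The Eb alto saxophone sounds a major sixth below written, so the written part must be a major sixth above concert — transpose each note up.
F5 -> D6
Ab4 -> F5
A3 -> F#4
D3 -> B3
F3 -> D4
G#4 -> E#5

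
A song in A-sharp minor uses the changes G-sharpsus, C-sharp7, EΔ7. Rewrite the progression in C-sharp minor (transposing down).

A-sharp minor down to C-sharp minor is a major sixth; each chord root moves by that interval while the quality stays the same.
G-sharpsus: root G-sharp down a major sixth → B, giving Bsus.
C-sharp7: root C-sharp down a major sixth → E, giving E7.
EΔ7: root E down a major sixth → G, giving GΔ7.

Bsus E7 GΔ7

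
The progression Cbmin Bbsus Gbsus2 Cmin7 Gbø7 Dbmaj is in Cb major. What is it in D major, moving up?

Dmin C#sus Asus2 D#min7 Aø7 Emaj

Cb major up to D major is an augmented second; each chord root moves by that interval while the quality stays the same.
Cbmin: root Cb up an augmented second → D, giving Dmin.
Bbsus: root Bb up an augmented second → C#, giving C#sus.
Gbsus2: root Gb up an augmented second → A, giving Asus2.
Cmin7: root C up an augmented second → D#, giving D#min7.
Gbø7: root Gb up an augmented second → A, giving Aø7.
Dbmaj: root Db up an augmented second → E, giving Emaj.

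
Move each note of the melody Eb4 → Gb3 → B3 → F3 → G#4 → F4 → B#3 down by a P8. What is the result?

Eb4 to Eb3
Gb3 to Gb2
B3 to B2
F3 to F2
G#4 to G#3
F4 to F3
B#3 to B#2

Eb3 Gb2 B2 F2 G#3 F3 B#2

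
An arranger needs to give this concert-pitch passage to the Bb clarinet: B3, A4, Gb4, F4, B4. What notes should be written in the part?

The Bb clarinet sounds a major second below written, so the written part must be a major second above concert — transpose each note up.
B3 -> C#4
A4 -> B4
Gb4 -> Ab4
F4 -> G4
B4 -> C#5

C#4 B4 Ab4 G4 C#5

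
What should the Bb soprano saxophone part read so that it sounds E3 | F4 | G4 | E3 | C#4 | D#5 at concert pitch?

F#3 G4 A4 F#3 D#4 E#5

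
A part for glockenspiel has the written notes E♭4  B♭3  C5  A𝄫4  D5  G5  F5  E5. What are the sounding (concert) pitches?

Eb6 Bb5 C7 Abb6 D7 G7 F7 E7

Written C4 on the glockenspiel sounds as C6, a perfect fifteenth higher; apply that shift to every note.
Eb4 → Eb6
Bb3 → Bb5
C5 → C7
Abb4 → Abb6
D5 → D7
G5 → G7
F5 → F7
E5 → E7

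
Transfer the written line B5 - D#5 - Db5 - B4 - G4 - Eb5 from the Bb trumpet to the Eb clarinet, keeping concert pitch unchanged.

F#5 A#4 Ab4 F#4 D4 Bb4

First find concert pitch: the Bb trumpet sounds a major second below written, so B5 D#5 Db5 B4 G4 Eb5 sounds A5 C#5 Cb5 A4 F4 Db5.
Then write for Eb clarinet: it sounds a minor third above written, so the part must be a minor third below concert.
A5 → F#5
C#5 → A#4
Cb5 → Ab4
A4 → F#4
F4 → D4
Db5 → Bb4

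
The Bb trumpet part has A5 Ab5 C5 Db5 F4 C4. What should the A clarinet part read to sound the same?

Bb5 Bbb5 Db5 Ebb5 Gb4 Db4

First find concert pitch: the Bb trumpet sounds a major second below written, so A5 Ab5 C5 Db5 F4 C4 sounds G5 Gb5 Bb4 Cb5 Eb4 Bb3.
Then write for A clarinet: it sounds a minor third below written, so the part must be a minor third above concert.
G5 → Bb5
Gb5 → Bbb5
Bb4 → Db5
Cb5 → Ebb5
Eb4 → Gb4
Bb3 → Db4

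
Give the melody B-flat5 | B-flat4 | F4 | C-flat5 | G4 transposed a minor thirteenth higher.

Gb7 Gb6 Db6 Abb6 Eb6

Bb5 → Gb7
Bb4 → Gb6
F4 → Db6
Cb5 → Abb6
G4 → Eb6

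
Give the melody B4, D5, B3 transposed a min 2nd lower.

B4: a second down reaches A, and 1 semitone makes it A#4.
A minor second down from D5 gives C#5.
B3 down a minor second is A#3.

A#4 C#5 A#3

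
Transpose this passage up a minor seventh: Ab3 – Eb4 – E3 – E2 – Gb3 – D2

Ab3: a seventh up reaches G, and 10 semitones makes it Gb4.
Eb4 up a minor seventh is Db5.
E3: a seventh up reaches D, and 10 semitones makes it D4.
A minor seventh up from E2 gives D3.
Gb3: a seventh up reaches F, and 10 semitones makes it Fb4.
A minor seventh up from D2 gives C3.

Gb4 Db5 D4 D3 Fb4 C3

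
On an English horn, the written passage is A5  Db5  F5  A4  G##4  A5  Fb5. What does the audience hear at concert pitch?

D5 Gb4 Bb4 D4 C##4 D5 Bbb4

Written C4 on the English horn sounds as F3, a perfect fifth lower; apply that shift to every note.
A5 gives D5
Db5 gives Gb4
F5 gives Bb4
A4 gives D4
G##4 gives C##4
A5 gives D5
Fb5 gives Bbb4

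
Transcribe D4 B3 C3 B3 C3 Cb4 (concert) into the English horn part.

A4 F#4 G3 F#4 G3 Gb4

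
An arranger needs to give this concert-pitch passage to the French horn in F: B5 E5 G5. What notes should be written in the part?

F#6 B5 D6

Written C4 sounds as F3 on the French horn in F, so concert pitches are written a perfect fifth up.
B5 becomes F#6
E5 becomes B5
G5 becomes D6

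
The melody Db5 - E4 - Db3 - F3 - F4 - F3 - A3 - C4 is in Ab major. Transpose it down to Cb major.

Ab major to Cb major down is a major sixth, so every note moves down by that interval.
Db5 becomes Fb4
E4 becomes G3
Db3 becomes Fb2
F3 becomes Ab2
F4 becomes Ab3
F3 becomes Ab2
A3 becomes C3
C4 becomes Eb3

Fb4 G3 Fb2 Ab2 Ab3 Ab2 C3 Eb3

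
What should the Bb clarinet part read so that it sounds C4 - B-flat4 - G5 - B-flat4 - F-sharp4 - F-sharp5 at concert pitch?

D4 C5 A5 C5 G#4 G#5

The Bb clarinet sounds a major second below written, so the written part must be a major second above concert — transpose each note up.
C4 → D4
Bb4 → C5
G5 → A5
Bb4 → C5
F#4 → G#4
F#5 → G#5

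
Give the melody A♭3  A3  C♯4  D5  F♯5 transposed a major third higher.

C4 C#4 E#4 F#5 A#5

Ab3 becomes C4
A3 becomes C#4
C#4 becomes E#4
D5 becomes F#5
F#5 becomes A#5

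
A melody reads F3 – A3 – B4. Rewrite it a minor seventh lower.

F3 gives G2
A3 gives B2
B4 gives C#4

G2 B2 C#4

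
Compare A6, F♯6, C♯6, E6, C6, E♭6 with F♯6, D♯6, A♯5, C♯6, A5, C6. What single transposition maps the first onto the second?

Take the first pair: A6 → F#6. A to F spans 3 letter names, so the interval is some kind of third.
F#6 to A6 is 3 semitones, which makes it a minor third; the second version is lower, so the direction is down.
Checking another pair — Eb6 → C6 — gives the same interval.

down a minor third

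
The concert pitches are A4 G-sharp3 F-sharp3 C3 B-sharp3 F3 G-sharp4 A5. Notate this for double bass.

A5 G#4 F#4 C4 B#4 F4 G#5 A6

The double bass sounds a perfect octave below written, so the written part must be a perfect octave above concert — transpose each note up.
A4 becomes A5
G#3 becomes G#4
F#3 becomes F#4
C3 becomes C4
B#3 becomes B#4
F3 becomes F4
G#4 becomes G#5
A5 becomes A6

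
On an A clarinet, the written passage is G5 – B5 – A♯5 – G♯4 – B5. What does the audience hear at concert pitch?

E5 G#5 F##5 E#4 G#5

Written C4 on the A clarinet sounds as A3, a minor third lower; apply that shift to every note.
G5 -> E5
B5 -> G#5
A#5 -> F##5
G#4 -> E#4
B5 -> G#5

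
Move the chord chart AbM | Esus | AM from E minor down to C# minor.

FM C#sus F#M

E minor down to C# minor is a minor third; each chord root moves by that interval while the quality stays the same.
AbM: root Ab down a minor third → F, giving FM.
Esus: root E down a minor third → C#, giving C#sus.
AM: root A down a minor third → F#, giving F#M.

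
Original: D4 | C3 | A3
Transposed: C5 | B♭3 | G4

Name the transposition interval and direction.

up a minor seventh

From D4 to C5 is 7 letter names — a seventh of some quality.
D4 to C5 is 10 semitones, which makes it a minor seventh; the second version is higher, so the direction is up.
Checking another pair — A3 → G4 — gives the same interval.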